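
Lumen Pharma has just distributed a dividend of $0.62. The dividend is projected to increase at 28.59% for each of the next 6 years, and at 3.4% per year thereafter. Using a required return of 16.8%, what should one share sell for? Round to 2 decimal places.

Two-stage DDM. Project D₁…D_6 at 0.2859, terminal growth 0.034, discount at r = 0.168.
D_1 = 0.7973
D_2 = 1.0252
D_3 = 1.3183
D_4 = 1.6952
D_5 = 2.1799
D_6 = 2.8031
Terminal value at t=6: TV = D_7/(r−g) = 2.8984/(0.168−0.034) = 21.6297
P₀ = 0.7973/(1+0.168)^1 + 1.0252/(1+0.168)^2 + 1.3183/(1+0.168)^3 + 1.6952/(1+0.168)^4 + 2.1799/(1+0.168)^5 + 2.8031/(1+0.168)^6 + 21.6297/(1+0.168)^6 = 13.7982

$13.80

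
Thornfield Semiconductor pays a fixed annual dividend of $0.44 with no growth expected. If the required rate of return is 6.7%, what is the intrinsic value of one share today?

$6.57

Zero-growth DDM (perpetuity): P₀ = D/r = 0.44 / 0.067 = 6.5672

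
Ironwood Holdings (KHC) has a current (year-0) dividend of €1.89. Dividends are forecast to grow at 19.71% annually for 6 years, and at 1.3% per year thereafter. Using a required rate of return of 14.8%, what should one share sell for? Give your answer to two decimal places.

€31.40

Two-stage DDM. Project D₁…D_6 at 0.1971, terminal growth 0.013, discount at r = 0.148.
D_1 = 2.2625
D_2 = 2.7085
D_3 = 3.2423
D_4 = 3.8814
D_5 = 4.6464
D_6 = 5.5622
Terminal value at t=6: TV = D_7/(r−g) = 5.6345/(0.148−0.013) = 41.7369
P₀ = 2.2625/(1+0.148)^1 + 2.7085/(1+0.148)^2 + 3.2423/(1+0.148)^3 + 3.8814/(1+0.148)^4 + 4.6464/(1+0.148)^5 + 5.5622/(1+0.148)^6 + 41.7369/(1+0.148)^6 = 31.3973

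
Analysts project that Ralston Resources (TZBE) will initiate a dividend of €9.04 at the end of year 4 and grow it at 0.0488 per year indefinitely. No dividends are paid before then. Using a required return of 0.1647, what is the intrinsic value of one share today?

Deferred-dividend DDM. At t=3 the remaining stream is a growing perpetuity with first payment D_4 = 9.04.
V_3 = D_4/(r−g) = 9.04/(0.1647−0.0488) = 77.9983
P₀ = V_3/(1+r)^3 = 77.9983/(1+0.1647)^3 = 49.3677

€49.37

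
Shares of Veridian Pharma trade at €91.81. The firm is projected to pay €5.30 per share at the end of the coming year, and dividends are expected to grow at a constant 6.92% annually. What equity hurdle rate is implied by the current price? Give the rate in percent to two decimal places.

12.69%

Rearranging the constant-growth DDM: r = D₁/P₀ + g.
r = 5.3000 / 91.81 + 0.0692 = 0.05773 + 0.0692 = 0.12693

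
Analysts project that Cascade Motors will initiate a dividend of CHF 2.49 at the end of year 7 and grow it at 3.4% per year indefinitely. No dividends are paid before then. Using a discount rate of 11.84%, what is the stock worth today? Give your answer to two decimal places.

CHF 15.08

Deferred-dividend DDM. At t=6 the remaining stream is a growing perpetuity with first payment D_7 = 2.49.
V_6 = D_7/(r−g) = 2.49/(0.1184−0.034) = 29.5024
P₀ = V_6/(1+r)^6 = 29.5024/(1+0.1184)^6 = 15.0756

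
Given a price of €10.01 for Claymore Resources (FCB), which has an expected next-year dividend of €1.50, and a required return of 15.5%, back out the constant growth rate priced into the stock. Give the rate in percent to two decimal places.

0.51%

From P₀ = D₁/(r − g), the implied growth is g = r − D₁/P₀.
g = 0.155 − 1.50/10.01 = 0.155 − 0.14985 = 0.00515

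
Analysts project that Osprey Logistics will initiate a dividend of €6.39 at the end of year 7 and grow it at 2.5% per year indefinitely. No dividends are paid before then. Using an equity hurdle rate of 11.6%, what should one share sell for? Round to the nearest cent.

Deferred-dividend DDM. At t=6 the remaining stream is a growing perpetuity with first payment D_7 = 6.39.
V_6 = D_7/(r−g) = 6.39/(0.116−0.025) = 70.2198
P₀ = V_6/(1+r)^6 = 70.2198/(1+0.116)^6 = 36.3475

€36.35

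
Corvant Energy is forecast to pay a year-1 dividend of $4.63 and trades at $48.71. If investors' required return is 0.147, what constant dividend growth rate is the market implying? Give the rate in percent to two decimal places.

From P₀ = D₁/(r − g), the implied growth is g = r − D₁/P₀.
g = 0.147 − 4.63/48.71 = 0.147 − 0.09505 = 0.05195

5.19%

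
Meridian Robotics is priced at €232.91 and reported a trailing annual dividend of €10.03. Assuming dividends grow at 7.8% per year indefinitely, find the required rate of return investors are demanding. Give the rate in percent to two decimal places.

Rearranging the constant-growth DDM: r = D₁/P₀ + g.
D₁ = 10.03 × (1 + 0.078) = 10.8123.
r = 10.8123 / 232.91 + 0.078 = 0.04642 + 0.078 = 0.12442

12.44%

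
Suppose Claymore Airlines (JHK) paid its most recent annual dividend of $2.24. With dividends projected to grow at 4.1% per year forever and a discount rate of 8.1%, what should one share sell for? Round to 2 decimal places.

Gordon growth model: P₀ = D₁/(r − g). D₁ = 2.24 × (1 + 0.041) = 2.3318.
P₀ = 2.3318 / (0.081 − 0.041) = 2.3318 / 0.04 = 58.2960

$58.30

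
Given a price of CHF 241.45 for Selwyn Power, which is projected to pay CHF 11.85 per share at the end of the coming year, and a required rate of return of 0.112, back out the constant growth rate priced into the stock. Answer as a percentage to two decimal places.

From P₀ = D₁/(r − g), the implied growth is g = r − D₁/P₀.
g = 0.112 − 11.85/241.45 = 0.112 − 0.04908 = 0.06292

6.29%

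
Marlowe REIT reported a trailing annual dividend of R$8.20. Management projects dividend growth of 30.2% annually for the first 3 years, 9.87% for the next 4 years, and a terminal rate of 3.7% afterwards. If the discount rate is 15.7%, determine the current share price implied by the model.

R$154.56

Three-stage DDM. Project D₁…D_7; terminal Gordon value at t=7 with g = 0.037; discount at r = 0.157.
D_1 = 10.6764
D_2 = 13.9007
D_3 = 18.0987
D_4 = 19.8850
D_5 = 21.8477
D_6 = 24.0040
D_7 = 26.3732
TV_7 = 27.3490/(0.157−0.037) = 227.9087
P₀ = Σ Dₜ/(1+r)ᵗ + TV_7/(1+r)^7 = 154.5562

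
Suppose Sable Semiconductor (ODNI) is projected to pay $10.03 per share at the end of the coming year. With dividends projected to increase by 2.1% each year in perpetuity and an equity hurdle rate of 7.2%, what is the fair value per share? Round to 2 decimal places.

$196.67

Gordon growth model: P₀ = D₁/(r − g), with D₁ = 10.03 given directly.
P₀ = 10.0300 / (0.072 − 0.021) = 10.0300 / 0.051 = 196.6667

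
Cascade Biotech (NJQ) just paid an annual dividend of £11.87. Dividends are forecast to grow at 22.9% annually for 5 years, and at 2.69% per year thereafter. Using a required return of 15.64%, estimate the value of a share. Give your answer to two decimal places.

Two-stage DDM. Project D₁…D_5 at 0.229, terminal growth 0.0269, discount at r = 0.1564.
D_1 = 14.5882
D_2 = 17.9289
D_3 = 22.0347
D_4 = 27.0806
D_5 = 33.2821
Terminal value at t=5: TV = D_6/(r−g) = 34.1773/(0.1564−0.0269) = 263.9177
P₀ = 14.5882/(1+0.1564)^1 + 17.9289/(1+0.1564)^2 + 22.0347/(1+0.1564)^3 + 27.0806/(1+0.1564)^4 + 33.2821/(1+0.1564)^5 + 263.9177/(1+0.1564)^5 = 199.1318

£199.13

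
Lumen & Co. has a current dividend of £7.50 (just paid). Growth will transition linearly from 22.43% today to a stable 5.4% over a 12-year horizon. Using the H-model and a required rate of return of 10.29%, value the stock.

£318.37

H-model: P₀ = D₀[(1+g_L) + H(g_S−g_L)]/(r−g_L), with H = 12/2 = 6.
P₀ = 7.50 × [(1+0.054) + 6×(0.2243−0.054)] / (0.1029−0.054)
   = 7.50 × 2.0758 / 0.0489 = 318.3742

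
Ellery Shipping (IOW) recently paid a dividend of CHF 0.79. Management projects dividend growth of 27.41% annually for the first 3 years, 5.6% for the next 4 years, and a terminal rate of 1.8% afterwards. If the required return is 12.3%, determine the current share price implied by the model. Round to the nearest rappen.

Three-stage DDM. Project D₁…D_7; terminal Gordon value at t=7 with g = 0.018; discount at r = 0.123.
D_1 = 1.0065
D_2 = 1.2824
D_3 = 1.6339
D_4 = 1.7254
D_5 = 1.8221
D_6 = 1.9241
D_7 = 2.0319
TV_7 = 2.0684/(0.123−0.018) = 19.6993
P₀ = Σ Dₜ/(1+r)ᵗ + TV_7/(1+r)^7 = 15.7790

CHF 15.78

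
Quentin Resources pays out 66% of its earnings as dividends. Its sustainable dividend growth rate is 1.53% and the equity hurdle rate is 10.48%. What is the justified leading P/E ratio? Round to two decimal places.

Justified leading P/E = b/(r−g) = 0.66/(0.1048−0.0153) = 7.3743

7.37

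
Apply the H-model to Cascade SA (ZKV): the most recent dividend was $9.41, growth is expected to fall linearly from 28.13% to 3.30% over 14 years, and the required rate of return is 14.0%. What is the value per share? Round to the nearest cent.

H-model: P₀ = D₀[(1+g_L) + H(g_S−g_L)]/(r−g_L), with H = 14/2 = 7.
P₀ = 9.41 × [(1+0.033) + 7×(0.2813−0.033)] / (0.14−0.033)
   = 9.41 × 2.7711 / 0.107 = 243.7014

$243.70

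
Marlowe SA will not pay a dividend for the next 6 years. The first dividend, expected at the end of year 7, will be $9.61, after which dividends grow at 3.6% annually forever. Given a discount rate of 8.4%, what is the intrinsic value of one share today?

$123.40

Deferred-dividend DDM. At t=6 the remaining stream is a growing perpetuity with first payment D_7 = 9.61.
V_6 = D_7/(r−g) = 9.61/(0.084−0.036) = 200.2083
P₀ = V_6/(1+r)^6 = 200.2083/(1+0.084)^6 = 123.3975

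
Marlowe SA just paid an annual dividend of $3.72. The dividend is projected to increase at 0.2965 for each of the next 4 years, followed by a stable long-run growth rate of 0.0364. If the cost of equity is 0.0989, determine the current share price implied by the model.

$142.41

Two-stage DDM. Project D₁…D_4 at 0.2965, terminal growth 0.0364, discount at r = 0.0989.
D_1 = 4.8230
D_2 = 6.2530
D_3 = 8.1070
D_4 = 10.5107
Terminal value at t=4: TV = D_5/(r−g) = 10.8933/(0.0989−0.0364) = 174.2932
P₀ = 4.8230/(1+0.0989)^1 + 6.2530/(1+0.0989)^2 + 8.1070/(1+0.0989)^3 + 10.5107/(1+0.0989)^4 + 174.2932/(1+0.0989)^4 = 142.4060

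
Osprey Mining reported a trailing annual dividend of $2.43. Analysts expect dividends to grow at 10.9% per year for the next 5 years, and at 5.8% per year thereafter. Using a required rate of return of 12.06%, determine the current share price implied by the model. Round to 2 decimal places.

$50.77

Two-stage DDM. Project D₁…D_5 at 0.109, terminal growth 0.058, discount at r = 0.1206.
D_1 = 2.6949
D_2 = 2.9886
D_3 = 3.3144
D_4 = 3.6756
D_5 = 4.0763
Terminal value at t=5: TV = D_6/(r−g) = 4.3127/(0.1206−0.058) = 68.8930
P₀ = 2.6949/(1+0.1206)^1 + 2.9886/(1+0.1206)^2 + 3.3144/(1+0.1206)^3 + 3.6756/(1+0.1206)^4 + 4.0763/(1+0.1206)^5 + 68.8930/(1+0.1206)^5 = 50.7651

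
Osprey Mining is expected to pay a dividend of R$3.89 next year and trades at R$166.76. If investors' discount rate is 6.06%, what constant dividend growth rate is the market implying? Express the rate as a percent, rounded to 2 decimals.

From P₀ = D₁/(r − g), the implied growth is g = r − D₁/P₀.
g = 0.0606 − 3.89/166.76 = 0.0606 − 0.02333 = 0.03727

3.73%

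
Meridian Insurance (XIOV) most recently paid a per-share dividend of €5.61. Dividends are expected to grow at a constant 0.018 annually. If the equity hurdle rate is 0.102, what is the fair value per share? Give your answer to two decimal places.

Gordon growth model: P₀ = D₁/(r − g). D₁ = 5.61 × (1 + 0.018) = 5.7110.
P₀ = 5.7110 / (0.102 − 0.018) = 5.7110 / 0.084 = 67.9879

€67.99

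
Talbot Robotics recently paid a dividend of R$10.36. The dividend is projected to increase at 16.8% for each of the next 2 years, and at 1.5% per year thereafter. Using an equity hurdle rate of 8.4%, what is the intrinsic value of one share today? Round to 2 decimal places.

Two-stage DDM. Project D₁…D_2 at 0.168, terminal growth 0.015, discount at r = 0.084.
D_1 = 12.1005
D_2 = 14.1334
Terminal value at t=2: TV = D_3/(r−g) = 14.3454/(0.084−0.015) = 207.9038
P₀ = 12.1005/(1+0.084)^1 + 14.1334/(1+0.084)^2 + 207.9038/(1+0.084)^2 = 200.1216

R$200.12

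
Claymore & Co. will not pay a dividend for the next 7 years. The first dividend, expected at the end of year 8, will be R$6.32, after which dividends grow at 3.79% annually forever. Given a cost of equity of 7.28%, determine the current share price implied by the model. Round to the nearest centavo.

Deferred-dividend DDM. At t=7 the remaining stream is a growing perpetuity with first payment D_8 = 6.32.
V_7 = D_8/(r−g) = 6.32/(0.0728−0.0379) = 181.0888
P₀ = V_7/(1+r)^7 = 181.0888/(1+0.0728)^7 = 110.7287

R$110.73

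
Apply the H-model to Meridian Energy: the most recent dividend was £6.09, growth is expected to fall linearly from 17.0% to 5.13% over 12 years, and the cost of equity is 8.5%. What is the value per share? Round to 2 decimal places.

£318.69

H-model: P₀ = D₀[(1+g_L) + H(g_S−g_L)]/(r−g_L), with H = 12/2 = 6.
P₀ = 6.09 × [(1+0.0513) + 6×(0.17−0.0513)] / (0.085−0.0513)
   = 6.09 × 1.7635 / 0.0337 = 318.6859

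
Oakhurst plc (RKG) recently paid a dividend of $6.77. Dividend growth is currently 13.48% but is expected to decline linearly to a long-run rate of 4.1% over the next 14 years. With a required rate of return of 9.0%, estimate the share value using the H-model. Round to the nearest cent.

$234.55

H-model: P₀ = D₀[(1+g_L) + H(g_S−g_L)]/(r−g_L), with H = 14/2 = 7.
P₀ = 6.77 × [(1+0.041) + 7×(0.1348−0.041)] / (0.09−0.041)
   = 6.77 × 1.6976 / 0.049 = 234.5460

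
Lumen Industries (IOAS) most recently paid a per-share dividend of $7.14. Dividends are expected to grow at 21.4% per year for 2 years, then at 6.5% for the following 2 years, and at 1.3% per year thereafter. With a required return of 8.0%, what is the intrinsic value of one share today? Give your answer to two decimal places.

$167.36

Three-stage DDM. Project D₁…D_4; terminal Gordon value at t=4 with g = 0.013; discount at r = 0.08.
D_1 = 8.6680
D_2 = 10.5229
D_3 = 11.2069
D_4 = 11.9353
TV_4 = 12.0905/(0.08−0.013) = 180.4552
P₀ = Σ Dₜ/(1+r)ᵗ + TV_4/(1+r)^4 = 167.3568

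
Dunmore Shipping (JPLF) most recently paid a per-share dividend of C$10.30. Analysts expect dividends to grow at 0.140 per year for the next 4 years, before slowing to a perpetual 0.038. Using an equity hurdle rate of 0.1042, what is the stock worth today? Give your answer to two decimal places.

C$228.14

Two-stage DDM. Project D₁…D_4 at 0.14, terminal growth 0.038, discount at r = 0.1042.
D_1 = 11.7420
D_2 = 13.3859
D_3 = 15.2599
D_4 = 17.3963
Terminal value at t=4: TV = D_5/(r−g) = 18.0573/(0.1042−0.038) = 272.7696
P₀ = 11.7420/(1+0.1042)^1 + 13.3859/(1+0.1042)^2 + 15.2599/(1+0.1042)^3 + 17.3963/(1+0.1042)^4 + 272.7696/(1+0.1042)^4 = 228.1364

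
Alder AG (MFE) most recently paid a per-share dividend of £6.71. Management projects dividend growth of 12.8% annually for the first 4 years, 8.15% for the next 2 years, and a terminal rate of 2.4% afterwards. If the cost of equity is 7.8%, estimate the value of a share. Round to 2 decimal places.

£199.80

Three-stage DDM. Project D₁…D_6; terminal Gordon value at t=6 with g = 0.024; discount at r = 0.078.
D_1 = 7.5689
D_2 = 8.5377
D_3 = 9.6305
D_4 = 10.8632
D_5 = 11.7486
D_6 = 12.7061
TV_6 = 13.0110/(0.078−0.024) = 240.9451
P₀ = Σ Dₜ/(1+r)ᵗ + TV_6/(1+r)^6 = 199.8012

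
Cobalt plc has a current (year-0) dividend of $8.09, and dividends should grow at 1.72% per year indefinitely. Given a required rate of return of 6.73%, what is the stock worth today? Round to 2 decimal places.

$164.25

Gordon growth model: P₀ = D₁/(r − g). D₁ = 8.09 × (1 + 0.0172) = 8.2291.
P₀ = 8.2291 / (0.0673 − 0.0172) = 8.2291 / 0.0501 = 164.2545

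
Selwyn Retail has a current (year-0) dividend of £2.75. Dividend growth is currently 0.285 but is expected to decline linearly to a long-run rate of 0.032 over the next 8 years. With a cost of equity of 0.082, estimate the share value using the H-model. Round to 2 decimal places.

£112.42

H-model: P₀ = D₀[(1+g_L) + H(g_S−g_L)]/(r−g_L), with H = 8/2 = 4.
P₀ = 2.75 × [(1+0.032) + 4×(0.285−0.032)] / (0.082−0.032)
   = 2.75 × 2.0440 / 0.05 = 112.4200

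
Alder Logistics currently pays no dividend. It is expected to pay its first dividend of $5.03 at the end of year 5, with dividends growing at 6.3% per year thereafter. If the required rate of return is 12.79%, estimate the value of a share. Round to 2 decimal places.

$47.89

Deferred-dividend DDM. At t=4 the remaining stream is a growing perpetuity with first payment D_5 = 5.03.
V_4 = D_5/(r−g) = 5.03/(0.1279−0.063) = 77.5039
P₀ = V_4/(1+r)^4 = 77.5039/(1+0.1279)^4 = 47.8896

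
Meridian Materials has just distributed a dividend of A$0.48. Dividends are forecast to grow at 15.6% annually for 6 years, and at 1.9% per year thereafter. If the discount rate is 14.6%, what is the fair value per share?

Two-stage DDM. Project D₁…D_6 at 0.156, terminal growth 0.019, discount at r = 0.146.
D_1 = 0.5549
D_2 = 0.6414
D_3 = 0.7415
D_4 = 0.8572
D_5 = 0.9909
D_6 = 1.1455
Terminal value at t=6: TV = D_7/(r−g) = 1.1672/(0.146−0.019) = 9.1909
P₀ = 0.5549/(1+0.146)^1 + 0.6414/(1+0.146)^2 + 0.7415/(1+0.146)^3 + 0.8572/(1+0.146)^4 + 0.9909/(1+0.146)^5 + 1.1455/(1+0.146)^6 + 9.1909/(1+0.146)^6 = 7.0267

A$7.03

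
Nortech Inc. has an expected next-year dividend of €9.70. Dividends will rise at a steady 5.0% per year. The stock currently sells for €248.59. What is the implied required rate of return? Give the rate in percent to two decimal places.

8.90%

Rearranging the constant-growth DDM: r = D₁/P₀ + g.
r = 9.7000 / 248.59 + 0.05 = 0.03902 + 0.05 = 0.08902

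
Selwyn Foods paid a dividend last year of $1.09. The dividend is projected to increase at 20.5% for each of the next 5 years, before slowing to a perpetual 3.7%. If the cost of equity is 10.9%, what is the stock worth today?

Two-stage DDM. Project D₁…D_5 at 0.205, terminal growth 0.037, discount at r = 0.109.
D_1 = 1.3135
D_2 = 1.5827
D_3 = 1.9072
D_4 = 2.2981
D_5 = 2.7692
Terminal value at t=5: TV = D_6/(r−g) = 2.8717/(0.109−0.037) = 39.8849
P₀ = 1.3135/(1+0.109)^1 + 1.5827/(1+0.109)^2 + 1.9072/(1+0.109)^3 + 2.2981/(1+0.109)^4 + 2.7692/(1+0.109)^5 + 39.8849/(1+0.109)^5 = 30.8163

$30.82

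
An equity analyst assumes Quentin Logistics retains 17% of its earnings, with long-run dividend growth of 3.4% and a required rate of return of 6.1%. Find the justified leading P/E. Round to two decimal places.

30.74

Payout ratio b = 1 − 0.17 = 0.83.
Justified leading P/E = b/(r−g) = 0.83/(0.061−0.034) = 30.7407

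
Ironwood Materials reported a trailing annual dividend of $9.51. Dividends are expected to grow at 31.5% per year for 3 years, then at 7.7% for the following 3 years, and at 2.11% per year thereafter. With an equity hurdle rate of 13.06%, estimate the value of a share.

Three-stage DDM. Project D₁…D_6; terminal Gordon value at t=6 with g = 0.0211; discount at r = 0.1306.
D_1 = 12.5056
D_2 = 16.4449
D_3 = 21.6251
D_4 = 23.2902
D_5 = 25.0836
D_6 = 27.0150
TV_6 = 27.5850/(0.1306−0.0211) = 251.9179
P₀ = Σ Dₜ/(1+r)ᵗ + TV_6/(1+r)^6 = 200.2725

$200.27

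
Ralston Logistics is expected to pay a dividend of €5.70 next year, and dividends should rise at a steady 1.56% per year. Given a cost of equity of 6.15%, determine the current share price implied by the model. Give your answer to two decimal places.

Gordon growth model: P₀ = D₁/(r − g), with D₁ = 5.70 given directly.
P₀ = 5.7000 / (0.0615 − 0.0156) = 5.7000 / 0.0459 = 124.1830

€124.18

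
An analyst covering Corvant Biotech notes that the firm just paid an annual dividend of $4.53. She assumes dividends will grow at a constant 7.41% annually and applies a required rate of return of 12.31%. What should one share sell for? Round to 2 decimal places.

$99.30

Gordon growth model: P₀ = D₁/(r − g). D₁ = 4.53 × (1 + 0.0741) = 4.8657.
P₀ = 4.8657 / (0.1231 − 0.0741) = 4.8657 / 0.049 = 99.2994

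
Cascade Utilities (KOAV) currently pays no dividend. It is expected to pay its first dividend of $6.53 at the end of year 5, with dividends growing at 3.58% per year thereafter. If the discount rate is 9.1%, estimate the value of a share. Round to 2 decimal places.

Deferred-dividend DDM. At t=4 the remaining stream is a growing perpetuity with first payment D_5 = 6.53.
V_4 = D_5/(r−g) = 6.53/(0.091−0.0358) = 118.2971
P₀ = V_4/(1+r)^4 = 118.2971/(1+0.091)^4 = 83.4978

$83.50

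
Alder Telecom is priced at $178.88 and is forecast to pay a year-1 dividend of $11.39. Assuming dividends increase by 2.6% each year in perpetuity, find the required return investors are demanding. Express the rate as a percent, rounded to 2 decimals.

Rearranging the constant-growth DDM: r = D₁/P₀ + g.
r = 11.3900 / 178.88 + 0.026 = 0.06367 + 0.026 = 0.08967

8.97%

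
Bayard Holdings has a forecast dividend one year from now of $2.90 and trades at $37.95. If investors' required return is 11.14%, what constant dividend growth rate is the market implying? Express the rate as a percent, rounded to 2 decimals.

From P₀ = D₁/(r − g), the implied growth is g = r − D₁/P₀.
g = 0.1114 − 2.90/37.95 = 0.1114 − 0.07642 = 0.03498

3.50%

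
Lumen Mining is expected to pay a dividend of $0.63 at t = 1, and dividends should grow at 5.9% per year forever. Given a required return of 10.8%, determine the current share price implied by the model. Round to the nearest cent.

$12.86

Gordon growth model: P₀ = D₁/(r − g), with D₁ = 0.63 given directly.
P₀ = 0.6300 / (0.108 − 0.059) = 0.6300 / 0.049 = 12.8571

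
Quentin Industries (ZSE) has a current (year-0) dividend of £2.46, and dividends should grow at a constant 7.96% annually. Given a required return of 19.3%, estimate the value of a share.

£23.42

Gordon growth model: P₀ = D₁/(r − g). D₁ = 2.46 × (1 + 0.0796) = 2.6558.
P₀ = 2.6558 / (0.193 − 0.0796) = 2.6558 / 0.1134 = 23.4199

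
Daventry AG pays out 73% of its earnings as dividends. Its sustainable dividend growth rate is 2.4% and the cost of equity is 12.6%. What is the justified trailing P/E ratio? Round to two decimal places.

Justified trailing P/E = b(1+g)/(r−g) = 0.73×(1+0.024)/(0.126−0.024) = 7.3286

7.33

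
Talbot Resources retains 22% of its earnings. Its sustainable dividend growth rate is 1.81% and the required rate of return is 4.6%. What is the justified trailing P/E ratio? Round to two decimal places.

28.46

Payout ratio b = 1 − 0.22 = 0.78.
Justified trailing P/E = b(1+g)/(r−g) = 0.78×(1+0.0181)/(0.046−0.0181) = 28.4630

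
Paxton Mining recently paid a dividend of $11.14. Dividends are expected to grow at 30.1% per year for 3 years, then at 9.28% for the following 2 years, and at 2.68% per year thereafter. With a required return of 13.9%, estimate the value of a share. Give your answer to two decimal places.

Three-stage DDM. Project D₁…D_5; terminal Gordon value at t=5 with g = 0.0268; discount at r = 0.139.
D_1 = 14.4931
D_2 = 18.8556
D_3 = 24.5311
D_4 = 26.8076
D_5 = 29.2953
TV_5 = 30.0804/(0.139−0.0268) = 268.0967
P₀ = Σ Dₜ/(1+r)ᵗ + TV_5/(1+r)^5 = 214.9235

$214.92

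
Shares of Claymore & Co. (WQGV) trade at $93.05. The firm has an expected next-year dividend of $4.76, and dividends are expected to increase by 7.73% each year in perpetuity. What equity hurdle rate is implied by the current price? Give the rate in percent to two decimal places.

Rearranging the constant-growth DDM: r = D₁/P₀ + g.
r = 4.7600 / 93.05 + 0.0773 = 0.05116 + 0.0773 = 0.12846

12.85%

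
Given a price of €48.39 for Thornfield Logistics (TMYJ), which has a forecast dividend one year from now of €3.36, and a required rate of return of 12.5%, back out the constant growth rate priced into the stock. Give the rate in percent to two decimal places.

5.56%

From P₀ = D₁/(r − g), the implied growth is g = r − D₁/P₀.
g = 0.125 − 3.36/48.39 = 0.125 − 0.06944 = 0.05556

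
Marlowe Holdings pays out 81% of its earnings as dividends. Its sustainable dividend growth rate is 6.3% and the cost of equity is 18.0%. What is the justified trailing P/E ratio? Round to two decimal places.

Justified trailing P/E = b(1+g)/(r−g) = 0.81×(1+0.063)/(0.18−0.063) = 7.3592

7.36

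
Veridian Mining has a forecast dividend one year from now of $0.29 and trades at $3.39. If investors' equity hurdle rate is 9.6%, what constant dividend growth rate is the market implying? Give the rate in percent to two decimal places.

1.05%

From P₀ = D₁/(r − g), the implied growth is g = r − D₁/P₀.
g = 0.096 − 0.29/3.39 = 0.096 − 0.08555 = 0.01045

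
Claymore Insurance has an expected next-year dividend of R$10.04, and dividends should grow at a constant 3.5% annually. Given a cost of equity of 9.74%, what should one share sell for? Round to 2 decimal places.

R$160.90

Gordon growth model: P₀ = D₁/(r − g), with D₁ = 10.04 given directly.
P₀ = 10.0400 / (0.0974 − 0.035) = 10.0400 / 0.0624 = 160.8974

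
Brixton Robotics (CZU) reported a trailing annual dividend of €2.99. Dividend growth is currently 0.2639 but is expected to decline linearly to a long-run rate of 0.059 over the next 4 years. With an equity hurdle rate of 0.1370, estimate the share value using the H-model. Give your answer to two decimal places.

€56.30

H-model: P₀ = D₀[(1+g_L) + H(g_S−g_L)]/(r−g_L), with H = 4/2 = 2.
P₀ = 2.99 × [(1+0.059) + 2×(0.2639−0.059)] / (0.137−0.059)
   = 2.99 × 1.4688 / 0.078 = 56.3040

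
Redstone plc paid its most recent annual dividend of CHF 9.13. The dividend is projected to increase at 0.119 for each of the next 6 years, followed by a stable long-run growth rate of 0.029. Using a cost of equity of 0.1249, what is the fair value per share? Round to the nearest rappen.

Two-stage DDM. Project D₁…D_6 at 0.119, terminal growth 0.029, discount at r = 0.1249.
D_1 = 10.2165
D_2 = 11.4322
D_3 = 12.7927
D_4 = 14.3150
D_5 = 16.0185
D_6 = 17.9247
Terminal value at t=6: TV = D_7/(r−g) = 18.4445/(0.1249−0.029) = 192.3305
P₀ = 10.2165/(1+0.1249)^1 + 11.4322/(1+0.1249)^2 + 12.7927/(1+0.1249)^3 + 14.3150/(1+0.1249)^4 + 16.0185/(1+0.1249)^5 + 17.9247/(1+0.1249)^6 + 192.3305/(1+0.1249)^6 = 148.7046

CHF 148.70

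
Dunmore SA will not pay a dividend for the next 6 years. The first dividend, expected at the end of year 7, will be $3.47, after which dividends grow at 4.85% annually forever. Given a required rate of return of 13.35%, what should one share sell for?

$19.25

Deferred-dividend DDM. At t=6 the remaining stream is a growing perpetuity with first payment D_7 = 3.47.
V_6 = D_7/(r−g) = 3.47/(0.1335−0.0485) = 40.8235
P₀ = V_6/(1+r)^6 = 40.8235/(1+0.1335)^6 = 19.2478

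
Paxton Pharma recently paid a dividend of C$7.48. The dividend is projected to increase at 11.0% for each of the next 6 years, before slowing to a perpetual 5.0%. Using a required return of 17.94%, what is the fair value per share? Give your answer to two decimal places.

Two-stage DDM. Project D₁…D_6 at 0.11, terminal growth 0.05, discount at r = 0.1794.
D_1 = 8.3028
D_2 = 9.2161
D_3 = 10.2299
D_4 = 11.3552
D_5 = 12.6042
D_6 = 13.9907
Terminal value at t=6: TV = D_7/(r−g) = 14.6902/(0.1794−0.05) = 113.5258
P₀ = 8.3028/(1+0.1794)^1 + 9.2161/(1+0.1794)^2 + 10.2299/(1+0.1794)^3 + 11.3552/(1+0.1794)^4 + 12.6042/(1+0.1794)^5 + 13.9907/(1+0.1794)^6 + 113.5258/(1+0.1794)^6 = 78.6739

C$78.67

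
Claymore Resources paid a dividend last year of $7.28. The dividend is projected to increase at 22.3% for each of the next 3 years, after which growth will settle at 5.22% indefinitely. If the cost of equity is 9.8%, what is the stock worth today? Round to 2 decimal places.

Two-stage DDM. Project D₁…D_3 at 0.223, terminal growth 0.0522, discount at r = 0.098.
D_1 = 8.9034
D_2 = 10.8889
D_3 = 13.3171
Terminal value at t=3: TV = D_4/(r−g) = 14.0123/(0.098−0.0522) = 305.9451
P₀ = 8.9034/(1+0.098)^1 + 10.8889/(1+0.098)^2 + 13.3171/(1+0.098)^3 + 305.9451/(1+0.098)^3 = 258.3203

$258.32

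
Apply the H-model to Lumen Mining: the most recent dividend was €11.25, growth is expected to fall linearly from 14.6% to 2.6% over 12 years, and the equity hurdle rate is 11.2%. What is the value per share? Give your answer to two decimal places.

€228.40

H-model: P₀ = D₀[(1+g_L) + H(g_S−g_L)]/(r−g_L), with H = 12/2 = 6.
P₀ = 11.25 × [(1+0.026) + 6×(0.146−0.026)] / (0.112−0.026)
   = 11.25 × 1.7460 / 0.086 = 228.4012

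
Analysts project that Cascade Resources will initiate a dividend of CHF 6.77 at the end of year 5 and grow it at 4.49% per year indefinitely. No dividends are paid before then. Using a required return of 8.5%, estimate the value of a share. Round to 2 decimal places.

Deferred-dividend DDM. At t=4 the remaining stream is a growing perpetuity with first payment D_5 = 6.77.
V_4 = D_5/(r−g) = 6.77/(0.085−0.0449) = 168.8279
P₀ = V_4/(1+r)^4 = 168.8279/(1+0.085)^4 = 121.8219

CHF 121.82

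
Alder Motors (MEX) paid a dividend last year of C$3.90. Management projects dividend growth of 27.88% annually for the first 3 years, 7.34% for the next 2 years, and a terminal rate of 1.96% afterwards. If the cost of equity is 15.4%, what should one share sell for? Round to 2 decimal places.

C$58.78

Three-stage DDM. Project D₁…D_5; terminal Gordon value at t=5 with g = 0.0196; discount at r = 0.154.
D_1 = 4.9873
D_2 = 6.3778
D_3 = 8.1559
D_4 = 8.7546
D_5 = 9.3971
TV_5 = 9.5813/(0.154−0.0196) = 71.2896
P₀ = Σ Dₜ/(1+r)ᵗ + TV_5/(1+r)^5 = 58.7795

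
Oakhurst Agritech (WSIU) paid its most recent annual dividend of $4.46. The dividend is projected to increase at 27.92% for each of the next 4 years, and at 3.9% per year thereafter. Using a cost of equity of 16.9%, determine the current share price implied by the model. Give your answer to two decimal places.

$73.57

Two-stage DDM. Project D₁…D_4 at 0.2792, terminal growth 0.039, discount at r = 0.169.
D_1 = 5.7052
D_2 = 7.2981
D_3 = 9.3358
D_4 = 11.9423
Terminal value at t=4: TV = D_5/(r−g) = 12.4081/(0.169−0.039) = 95.4467
P₀ = 5.7052/(1+0.169)^1 + 7.2981/(1+0.169)^2 + 9.3358/(1+0.169)^3 + 11.9423/(1+0.169)^4 + 95.4467/(1+0.169)^4 = 73.5694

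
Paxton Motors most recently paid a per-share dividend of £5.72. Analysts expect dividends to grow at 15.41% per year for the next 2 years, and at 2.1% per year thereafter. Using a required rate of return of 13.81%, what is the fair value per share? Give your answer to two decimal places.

£62.97

Two-stage DDM. Project D₁…D_2 at 0.1541, terminal growth 0.021, discount at r = 0.1381.
D_1 = 6.6015
D_2 = 7.6187
Terminal value at t=2: TV = D_3/(r−g) = 7.7787/(0.1381−0.021) = 66.4281
P₀ = 6.6015/(1+0.1381)^1 + 7.6187/(1+0.1381)^2 + 66.4281/(1+0.1381)^2 = 62.9674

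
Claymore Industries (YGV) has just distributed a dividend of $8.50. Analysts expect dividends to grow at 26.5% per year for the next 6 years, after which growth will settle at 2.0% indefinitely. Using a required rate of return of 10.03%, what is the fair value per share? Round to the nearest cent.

Two-stage DDM. Project D₁…D_6 at 0.265, terminal growth 0.02, discount at r = 0.1003.
D_1 = 10.7525
D_2 = 13.6019
D_3 = 17.2064
D_4 = 21.7661
D_5 = 27.5341
D_6 = 34.8307
Terminal value at t=6: TV = D_7/(r−g) = 35.5273/(0.1003−0.02) = 442.4322
P₀ = 10.7525/(1+0.1003)^1 + 13.6019/(1+0.1003)^2 + 17.2064/(1+0.1003)^3 + 21.7661/(1+0.1003)^4 + 27.5341/(1+0.1003)^5 + 34.8307/(1+0.1003)^6 + 442.4322/(1+0.1003)^6 = 334.8099

$334.81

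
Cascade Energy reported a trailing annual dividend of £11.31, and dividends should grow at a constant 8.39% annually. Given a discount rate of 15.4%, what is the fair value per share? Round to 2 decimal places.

Gordon growth model: P₀ = D₁/(r − g). D₁ = 11.31 × (1 + 0.0839) = 12.2589.
P₀ = 12.2589 / (0.154 − 0.0839) = 12.2589 / 0.0701 = 174.8774

£174.88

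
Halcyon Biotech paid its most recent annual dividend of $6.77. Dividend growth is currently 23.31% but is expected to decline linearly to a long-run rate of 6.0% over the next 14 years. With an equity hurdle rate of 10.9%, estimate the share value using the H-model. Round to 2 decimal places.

H-model: P₀ = D₀[(1+g_L) + H(g_S−g_L)]/(r−g_L), with H = 14/2 = 7.
P₀ = 6.77 × [(1+0.06) + 7×(0.2331−0.06)] / (0.109−0.06)
   = 6.77 × 2.2717 / 0.049 = 313.8655

$313.87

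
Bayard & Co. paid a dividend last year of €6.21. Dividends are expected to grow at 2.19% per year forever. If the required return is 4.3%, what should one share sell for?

€300.76

Gordon growth model: P₀ = D₁/(r − g). D₁ = 6.21 × (1 + 0.0219) = 6.3460.
P₀ = 6.3460 / (0.043 − 0.0219) = 6.3460 / 0.0211 = 300.7582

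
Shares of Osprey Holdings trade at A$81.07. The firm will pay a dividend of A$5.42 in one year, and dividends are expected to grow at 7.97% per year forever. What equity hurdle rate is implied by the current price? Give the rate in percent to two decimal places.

14.66%

Rearranging the constant-growth DDM: r = D₁/P₀ + g.
r = 5.4200 / 81.07 + 0.0797 = 0.06686 + 0.0797 = 0.14656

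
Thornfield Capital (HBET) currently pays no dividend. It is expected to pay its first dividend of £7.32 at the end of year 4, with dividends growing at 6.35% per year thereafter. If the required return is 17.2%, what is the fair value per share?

Deferred-dividend DDM. At t=3 the remaining stream is a growing perpetuity with first payment D_4 = 7.32.
V_3 = D_4/(r−g) = 7.32/(0.172−0.0635) = 67.4654
P₀ = V_3/(1+r)^3 = 67.4654/(1+0.172)^3 = 41.9082

£41.91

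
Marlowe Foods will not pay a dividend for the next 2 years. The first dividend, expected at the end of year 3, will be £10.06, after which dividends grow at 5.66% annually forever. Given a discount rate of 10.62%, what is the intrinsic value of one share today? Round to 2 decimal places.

Deferred-dividend DDM. At t=2 the remaining stream is a growing perpetuity with first payment D_3 = 10.06.
V_2 = D_3/(r−g) = 10.06/(0.1062−0.0566) = 202.8226
P₀ = V_2/(1+r)^2 = 202.8226/(1+0.1062)^2 = 165.7483

£165.75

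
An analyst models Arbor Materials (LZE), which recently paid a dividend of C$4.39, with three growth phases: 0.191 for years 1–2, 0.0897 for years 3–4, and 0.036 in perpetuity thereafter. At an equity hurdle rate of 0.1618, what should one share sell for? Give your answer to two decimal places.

Three-stage DDM. Project D₁…D_4; terminal Gordon value at t=4 with g = 0.036; discount at r = 0.1618.
D_1 = 5.2285
D_2 = 6.2271
D_3 = 6.7857
D_4 = 7.3944
TV_4 = 7.6606/(0.1618−0.036) = 60.8949
P₀ = Σ Dₜ/(1+r)ᵗ + TV_4/(1+r)^4 = 50.9233

C$50.92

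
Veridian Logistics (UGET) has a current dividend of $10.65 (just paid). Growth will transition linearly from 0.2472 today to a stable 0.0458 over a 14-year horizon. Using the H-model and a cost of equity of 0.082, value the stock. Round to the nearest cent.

H-model: P₀ = D₀[(1+g_L) + H(g_S−g_L)]/(r−g_L), with H = 14/2 = 7.
P₀ = 10.65 × [(1+0.0458) + 7×(0.2472−0.0458)] / (0.082−0.0458)
   = 10.65 × 2.4556 / 0.0362 = 722.4348

$722.43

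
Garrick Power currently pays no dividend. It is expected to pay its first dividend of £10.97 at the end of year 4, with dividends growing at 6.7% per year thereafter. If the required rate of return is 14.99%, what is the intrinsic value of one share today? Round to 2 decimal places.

Deferred-dividend DDM. At t=3 the remaining stream is a growing perpetuity with first payment D_4 = 10.97.
V_3 = D_4/(r−g) = 10.97/(0.1499−0.067) = 132.3281
P₀ = V_3/(1+r)^3 = 132.3281/(1+0.1499)^3 = 87.0306

£87.03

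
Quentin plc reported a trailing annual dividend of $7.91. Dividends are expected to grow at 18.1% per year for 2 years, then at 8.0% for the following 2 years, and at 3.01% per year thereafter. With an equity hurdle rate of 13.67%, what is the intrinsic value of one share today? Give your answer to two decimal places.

$107.06

Three-stage DDM. Project D₁…D_4; terminal Gordon value at t=4 with g = 0.0301; discount at r = 0.1367.
D_1 = 9.3417
D_2 = 11.0326
D_3 = 11.9152
D_4 = 12.8684
TV_4 = 13.2557/(0.1367−0.0301) = 124.3501
P₀ = Σ Dₜ/(1+r)ᵗ + TV_4/(1+r)^4 = 107.0614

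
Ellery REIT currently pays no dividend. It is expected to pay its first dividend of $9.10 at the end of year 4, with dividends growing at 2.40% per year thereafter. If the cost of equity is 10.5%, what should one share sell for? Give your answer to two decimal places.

Deferred-dividend DDM. At t=3 the remaining stream is a growing perpetuity with first payment D_4 = 9.10.
V_3 = D_4/(r−g) = 9.10/(0.105−0.024) = 112.3457
P₀ = V_3/(1+r)^3 = 112.3457/(1+0.105)^3 = 83.2664

$83.27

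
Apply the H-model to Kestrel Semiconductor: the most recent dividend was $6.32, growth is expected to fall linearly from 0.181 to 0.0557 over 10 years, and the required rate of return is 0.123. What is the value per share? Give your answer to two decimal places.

$157.97

H-model: P₀ = D₀[(1+g_L) + H(g_S−g_L)]/(r−g_L), with H = 10/2 = 5.
P₀ = 6.32 × [(1+0.0557) + 5×(0.181−0.0557)] / (0.123−0.0557)
   = 6.32 × 1.6822 / 0.0673 = 157.9718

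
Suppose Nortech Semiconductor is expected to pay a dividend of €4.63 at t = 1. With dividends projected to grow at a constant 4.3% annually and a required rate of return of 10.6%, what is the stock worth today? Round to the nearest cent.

Gordon growth model: P₀ = D₁/(r − g), with D₁ = 4.63 given directly.
P₀ = 4.6300 / (0.106 − 0.043) = 4.6300 / 0.063 = 73.4921

€73.49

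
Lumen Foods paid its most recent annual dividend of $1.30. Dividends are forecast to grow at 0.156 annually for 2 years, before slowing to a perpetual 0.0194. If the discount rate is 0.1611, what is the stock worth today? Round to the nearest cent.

$11.85

Two-stage DDM. Project D₁…D_2 at 0.156, terminal growth 0.0194, discount at r = 0.1611.
D_1 = 1.5028
D_2 = 1.7372
Terminal value at t=2: TV = D_3/(r−g) = 1.7709/(0.1611−0.0194) = 12.4978
P₀ = 1.5028/(1+0.1611)^1 + 1.7372/(1+0.1611)^2 + 12.4978/(1+0.1611)^2 = 11.8532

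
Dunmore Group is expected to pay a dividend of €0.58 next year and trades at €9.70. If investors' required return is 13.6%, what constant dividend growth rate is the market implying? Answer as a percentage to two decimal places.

From P₀ = D₁/(r − g), the implied growth is g = r − D₁/P₀.
g = 0.136 − 0.58/9.70 = 0.136 − 0.05979 = 0.07621

7.62%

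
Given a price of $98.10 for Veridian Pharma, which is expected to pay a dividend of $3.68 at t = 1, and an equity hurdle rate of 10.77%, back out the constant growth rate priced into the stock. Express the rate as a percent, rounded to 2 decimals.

From P₀ = D₁/(r − g), the implied growth is g = r − D₁/P₀.
g = 0.1077 − 3.68/98.10 = 0.1077 − 0.03751 = 0.07019

7.02%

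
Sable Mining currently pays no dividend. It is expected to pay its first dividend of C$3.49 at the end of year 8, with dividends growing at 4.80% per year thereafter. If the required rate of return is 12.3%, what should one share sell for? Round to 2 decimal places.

Deferred-dividend DDM. At t=7 the remaining stream is a growing perpetuity with first payment D_8 = 3.49.
V_7 = D_8/(r−g) = 3.49/(0.123−0.048) = 46.5333
P₀ = V_7/(1+r)^7 = 46.5333/(1+0.123)^7 = 20.6588

C$20.66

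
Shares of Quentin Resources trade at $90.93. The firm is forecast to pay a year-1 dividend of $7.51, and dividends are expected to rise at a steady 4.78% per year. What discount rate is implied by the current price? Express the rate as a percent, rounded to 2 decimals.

Rearranging the constant-growth DDM: r = D₁/P₀ + g.
r = 7.5100 / 90.93 + 0.0478 = 0.08259 + 0.0478 = 0.13039

13.04%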